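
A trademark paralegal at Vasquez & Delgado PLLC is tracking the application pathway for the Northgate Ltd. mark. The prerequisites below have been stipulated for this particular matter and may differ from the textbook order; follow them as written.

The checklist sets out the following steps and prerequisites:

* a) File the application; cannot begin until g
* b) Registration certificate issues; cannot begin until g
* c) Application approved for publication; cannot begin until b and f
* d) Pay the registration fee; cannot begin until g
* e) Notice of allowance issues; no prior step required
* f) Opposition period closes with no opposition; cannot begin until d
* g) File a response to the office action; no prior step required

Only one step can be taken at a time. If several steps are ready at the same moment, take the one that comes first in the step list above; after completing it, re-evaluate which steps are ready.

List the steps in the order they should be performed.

e → g → a → b → d → f → c

Nothing is required for e and g. e is listed earlier → e first.
g is the only step now ready → g.
Ready: a, b and d. a is listed earlier → a.
Ready: b and d. b is listed earlier → b.
d is the only step now ready → d.
Next only f has its prerequisites met → f.
c is the only step now ready → c.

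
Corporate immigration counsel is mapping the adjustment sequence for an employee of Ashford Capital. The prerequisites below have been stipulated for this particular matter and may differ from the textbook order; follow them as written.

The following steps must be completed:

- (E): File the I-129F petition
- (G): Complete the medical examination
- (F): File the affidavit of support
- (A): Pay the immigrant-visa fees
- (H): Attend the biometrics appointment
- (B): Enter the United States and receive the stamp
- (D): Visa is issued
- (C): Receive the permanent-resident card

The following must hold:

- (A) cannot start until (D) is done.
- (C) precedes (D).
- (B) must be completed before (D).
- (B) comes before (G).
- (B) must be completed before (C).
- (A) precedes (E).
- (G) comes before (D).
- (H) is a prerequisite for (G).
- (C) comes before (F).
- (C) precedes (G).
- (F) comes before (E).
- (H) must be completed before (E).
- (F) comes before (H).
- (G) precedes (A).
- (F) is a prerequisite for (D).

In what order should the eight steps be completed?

(B), (C), (F), (H), (G), (D), (A), (E)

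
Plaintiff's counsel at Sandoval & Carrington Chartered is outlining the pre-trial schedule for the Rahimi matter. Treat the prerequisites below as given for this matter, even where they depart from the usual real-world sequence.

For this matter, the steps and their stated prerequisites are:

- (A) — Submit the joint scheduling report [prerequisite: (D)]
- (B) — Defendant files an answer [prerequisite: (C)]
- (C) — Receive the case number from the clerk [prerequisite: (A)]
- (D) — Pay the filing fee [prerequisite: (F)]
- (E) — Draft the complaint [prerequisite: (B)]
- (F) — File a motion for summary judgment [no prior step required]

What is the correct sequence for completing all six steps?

(F) is the only step with nothing outstanding, so it goes first.
(D) needed (F), now all done → (D).
That leaves (A) as the only ready step → (A).
(C) needed (A), now all done → (C).
(B) is the only step now ready → (B).
That leaves (E) as the only ready step → (E).

(F), (D), (A), (C), (B), (E)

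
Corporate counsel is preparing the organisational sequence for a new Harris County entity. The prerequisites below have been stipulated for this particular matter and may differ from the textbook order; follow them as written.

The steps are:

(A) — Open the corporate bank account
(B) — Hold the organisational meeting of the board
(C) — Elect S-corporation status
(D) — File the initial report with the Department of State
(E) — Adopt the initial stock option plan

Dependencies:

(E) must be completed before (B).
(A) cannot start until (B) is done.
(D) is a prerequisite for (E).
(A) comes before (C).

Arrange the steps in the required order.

(D), (E), (B), (A), (C)

(D) is the only step with nothing outstanding, so it goes first.
Next only (E) has its prerequisites met → (E).
(B) needed (E), now all done → (B).
Next only (A) has its prerequisites met → (A).
(C) needed (A), now all done → (C).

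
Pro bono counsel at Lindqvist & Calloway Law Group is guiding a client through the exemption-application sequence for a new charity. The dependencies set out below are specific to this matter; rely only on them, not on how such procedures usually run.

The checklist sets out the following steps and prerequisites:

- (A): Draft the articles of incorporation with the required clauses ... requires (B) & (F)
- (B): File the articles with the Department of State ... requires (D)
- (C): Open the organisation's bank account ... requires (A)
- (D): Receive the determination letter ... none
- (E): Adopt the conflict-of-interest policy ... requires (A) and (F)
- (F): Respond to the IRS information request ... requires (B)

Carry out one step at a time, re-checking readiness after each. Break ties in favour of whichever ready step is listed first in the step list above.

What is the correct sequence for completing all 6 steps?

(D) (B) (F) (A) (C) (E)

Only (D) has no prerequisites, so it is first.
That leaves (B) as the only ready step → (B).
(F) is the only step now ready → (F).
(A) needed (B) and (F), now all done → (A).
Now (C) and (E) have their prerequisites met. (C) is listed earlier, so (C) next.
That leaves (E) as the only ready step → (E).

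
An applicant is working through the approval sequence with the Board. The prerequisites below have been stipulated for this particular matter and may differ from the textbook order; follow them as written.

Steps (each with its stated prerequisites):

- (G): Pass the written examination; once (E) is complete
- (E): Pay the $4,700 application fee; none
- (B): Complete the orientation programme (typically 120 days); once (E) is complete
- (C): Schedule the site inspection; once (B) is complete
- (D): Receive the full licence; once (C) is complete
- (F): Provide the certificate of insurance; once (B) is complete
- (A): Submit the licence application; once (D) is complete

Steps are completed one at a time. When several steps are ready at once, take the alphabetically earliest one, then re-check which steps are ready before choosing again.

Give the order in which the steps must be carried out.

(E) → (B) → (C) → (D) → (A) → (F) → (G)

(E) is the only step with nothing outstanding, so it goes first.
Ready: (B) and (G). (B) has the earlier label → (B).
Ready: (C), (F) and (G). (C) has the earlier label → (C).
(D) now also ready, so the ready set is {(D), (F), (G)}; (D) has the earlier label → (D).
(A), (F) and (G) are all available; (A) has the earlier label → (A).
(F) and (G) are both available; (F) has the earlier label → (F).
(G) needed (E), now all done → (G).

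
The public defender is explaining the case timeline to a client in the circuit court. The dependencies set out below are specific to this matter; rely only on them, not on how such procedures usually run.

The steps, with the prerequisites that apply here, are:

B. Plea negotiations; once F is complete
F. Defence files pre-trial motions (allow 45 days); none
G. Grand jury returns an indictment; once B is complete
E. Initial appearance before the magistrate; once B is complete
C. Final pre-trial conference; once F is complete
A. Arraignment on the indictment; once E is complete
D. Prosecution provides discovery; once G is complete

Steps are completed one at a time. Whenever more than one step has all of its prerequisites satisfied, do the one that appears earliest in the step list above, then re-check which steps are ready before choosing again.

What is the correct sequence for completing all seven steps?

F, B, G, E, C, A, D

F is the only step with nothing outstanding, so it goes first.
Ready: B and C. B is listed earlier → B.
G, E and C are all available; G is listed earlier → G.
E, C and D are all available; E is listed earlier → E.
Now C, A and D have their prerequisites met. C is listed earlier, so C next.
Now A and D have their prerequisites met. A is listed earlier, so A next.
D is the only step now ready → D.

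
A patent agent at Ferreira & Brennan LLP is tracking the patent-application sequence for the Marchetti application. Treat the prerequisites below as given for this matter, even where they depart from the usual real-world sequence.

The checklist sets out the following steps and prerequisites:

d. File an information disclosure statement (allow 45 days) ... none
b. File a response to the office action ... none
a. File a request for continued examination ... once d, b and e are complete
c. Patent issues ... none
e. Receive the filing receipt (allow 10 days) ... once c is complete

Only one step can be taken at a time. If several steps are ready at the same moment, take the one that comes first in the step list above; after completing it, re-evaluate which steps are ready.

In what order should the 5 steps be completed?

d, b and c have no prerequisites; d is listed earlier, so d is first.
Ready: b and c. b is listed earlier → b.
That leaves c as the only ready step → c.
e needed c, now all done → e.
Next only a has its prerequisites met → a.

d, b, c, e, a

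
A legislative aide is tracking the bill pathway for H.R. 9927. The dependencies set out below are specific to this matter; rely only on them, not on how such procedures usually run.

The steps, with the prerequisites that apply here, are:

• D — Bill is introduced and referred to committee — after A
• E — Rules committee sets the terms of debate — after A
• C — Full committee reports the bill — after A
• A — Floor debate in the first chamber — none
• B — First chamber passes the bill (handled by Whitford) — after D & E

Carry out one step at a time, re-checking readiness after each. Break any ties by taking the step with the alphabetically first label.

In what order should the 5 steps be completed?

A has no prerequisites → A first.
Ready: C, D and E. C has the earlier label → C.
Now D and E have their prerequisites met. D has the earlier label, so D next.
E is the only step now ready → E.
That leaves B as the only ready step → B.

A, C, D, E, B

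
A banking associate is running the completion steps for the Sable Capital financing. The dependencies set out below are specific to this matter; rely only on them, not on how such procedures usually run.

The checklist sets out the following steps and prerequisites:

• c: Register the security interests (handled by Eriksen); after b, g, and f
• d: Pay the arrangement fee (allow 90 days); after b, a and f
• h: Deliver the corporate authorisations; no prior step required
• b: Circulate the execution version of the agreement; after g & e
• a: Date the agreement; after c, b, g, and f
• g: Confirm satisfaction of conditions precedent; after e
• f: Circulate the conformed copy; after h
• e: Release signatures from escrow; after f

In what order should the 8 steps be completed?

h → f → e → g → b → c → a → d

h has no prerequisites → h first.
f needed h, now all done → f.
e needed f, now all done → e.
g needed e, now all done → g.
That leaves b as the only ready step → b.
c is the only step now ready → c.
a is the only step now ready → a.
d needed b, a and f, now all done → d.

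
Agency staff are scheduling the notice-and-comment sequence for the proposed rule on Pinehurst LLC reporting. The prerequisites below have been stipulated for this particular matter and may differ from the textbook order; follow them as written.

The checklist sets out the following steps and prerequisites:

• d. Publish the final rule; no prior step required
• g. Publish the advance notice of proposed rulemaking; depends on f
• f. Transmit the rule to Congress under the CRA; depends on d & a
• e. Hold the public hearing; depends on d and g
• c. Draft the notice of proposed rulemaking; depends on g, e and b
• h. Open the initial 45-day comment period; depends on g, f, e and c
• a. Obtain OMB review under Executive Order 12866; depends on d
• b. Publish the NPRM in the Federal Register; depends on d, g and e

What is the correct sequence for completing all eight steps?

d a f g e b c h

d is the only step with nothing outstanding, so it goes first.
a needed d, now all done → a.
f is the only step now ready → f.
Next only g has its prerequisites met → g.
e needed d and g, now all done → e.
Next only b has its prerequisites met → b.
That leaves c as the only ready step → c.
That leaves h as the only ready step → h.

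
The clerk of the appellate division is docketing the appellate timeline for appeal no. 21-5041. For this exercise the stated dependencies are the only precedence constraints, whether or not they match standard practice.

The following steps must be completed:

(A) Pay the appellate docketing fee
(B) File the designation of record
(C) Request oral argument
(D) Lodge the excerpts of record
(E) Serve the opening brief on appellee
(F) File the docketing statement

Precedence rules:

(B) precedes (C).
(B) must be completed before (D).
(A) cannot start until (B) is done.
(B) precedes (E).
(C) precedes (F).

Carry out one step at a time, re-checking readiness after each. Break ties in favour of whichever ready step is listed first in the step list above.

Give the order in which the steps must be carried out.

(B) is the only step with nothing outstanding, so it goes first.
(A), (C), (D) and (E) are all available; (A) is listed earlier → (A).
(C), (D) and (E) are all available; (C) is listed earlier → (C).
Ready: (D), (E) and (F). (D) is listed earlier → (D).
(E) and (F) are both available; (E) is listed earlier → (E).
That leaves (F) as the only ready step → (F).

(B) → (A) → (C) → (D) → (E) → (F)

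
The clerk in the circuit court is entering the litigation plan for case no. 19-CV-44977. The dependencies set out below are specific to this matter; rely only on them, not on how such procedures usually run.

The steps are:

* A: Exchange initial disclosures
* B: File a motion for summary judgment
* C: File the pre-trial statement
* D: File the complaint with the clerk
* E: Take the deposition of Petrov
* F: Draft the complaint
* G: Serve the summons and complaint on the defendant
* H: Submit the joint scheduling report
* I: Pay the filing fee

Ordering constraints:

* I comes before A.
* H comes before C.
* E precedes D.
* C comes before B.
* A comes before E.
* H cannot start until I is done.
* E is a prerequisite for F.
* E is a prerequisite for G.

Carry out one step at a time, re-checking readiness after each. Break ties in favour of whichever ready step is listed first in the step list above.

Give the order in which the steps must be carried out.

I has no prerequisites → I first.
Ready: A and H. A is listed earlier → A.
Now E and H have their prerequisites met. E is listed earlier, so E next.
D, F and G now also ready, so the ready set is {D, F, G, H}; D is listed earlier → D.
Ready: F, G and H. F is listed earlier → F.
G and H are both available; G is listed earlier → G.
That leaves H as the only ready step → H.
That leaves C as the only ready step → C.
That leaves B as the only ready step → B.

I, A, E, D, F, G, H, C, B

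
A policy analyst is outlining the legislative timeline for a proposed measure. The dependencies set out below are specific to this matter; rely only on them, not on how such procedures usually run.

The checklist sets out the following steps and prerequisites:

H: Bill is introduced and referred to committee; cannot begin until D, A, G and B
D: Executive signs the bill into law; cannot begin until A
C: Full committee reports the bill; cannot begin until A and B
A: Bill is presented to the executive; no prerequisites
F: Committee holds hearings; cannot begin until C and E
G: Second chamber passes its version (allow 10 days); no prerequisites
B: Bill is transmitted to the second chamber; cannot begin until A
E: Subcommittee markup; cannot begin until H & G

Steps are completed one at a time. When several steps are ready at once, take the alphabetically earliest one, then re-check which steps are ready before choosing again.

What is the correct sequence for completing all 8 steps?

A and G have no prerequisites; A has the earlier label, so A is first.
B and D now also ready, so the ready set is {B, D, G}; B has the earlier label → B.
C now also ready, so the ready set is {C, D, G}; C has the earlier label → C.
D and G are both available; D has the earlier label → D.
G is the only step now ready → G.
H is the only step now ready → H.
Next only E has its prerequisites met → E.
That leaves F as the only ready step → F.

A, B, C, D, G, H, E, F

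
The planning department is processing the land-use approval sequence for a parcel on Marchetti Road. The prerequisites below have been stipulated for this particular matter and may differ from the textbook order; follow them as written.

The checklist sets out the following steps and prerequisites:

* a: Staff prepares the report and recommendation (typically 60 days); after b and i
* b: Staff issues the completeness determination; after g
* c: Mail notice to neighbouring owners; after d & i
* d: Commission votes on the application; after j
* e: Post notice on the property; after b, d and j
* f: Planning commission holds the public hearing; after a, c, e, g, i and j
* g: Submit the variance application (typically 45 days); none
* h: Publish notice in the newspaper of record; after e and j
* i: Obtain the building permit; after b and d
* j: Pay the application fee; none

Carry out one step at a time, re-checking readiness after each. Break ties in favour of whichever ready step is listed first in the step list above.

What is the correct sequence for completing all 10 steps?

g b j d e h i a c f

Nothing is required for g and j. g is listed earlier → g first.
b now also ready, so the ready set is {b, j}; b is listed earlier → b.
Next only j has its prerequisites met → j.
d needed j, now all done → d.
Ready: e and i. e is listed earlier → e.
h and i are both available; h is listed earlier → h.
Next only i has its prerequisites met → i.
Ready: a and c. a is listed earlier → a.
Next only c has its prerequisites met → c.
f needed a, c, e, g, i and j, now all done → f.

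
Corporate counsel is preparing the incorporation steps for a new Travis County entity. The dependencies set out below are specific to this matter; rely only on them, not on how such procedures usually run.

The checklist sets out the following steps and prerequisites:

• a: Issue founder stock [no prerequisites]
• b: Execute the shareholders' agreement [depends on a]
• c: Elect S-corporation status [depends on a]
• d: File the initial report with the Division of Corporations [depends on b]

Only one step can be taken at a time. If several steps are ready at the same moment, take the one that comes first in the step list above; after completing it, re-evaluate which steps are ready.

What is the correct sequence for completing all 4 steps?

Only a has no prerequisites, so it is first.
b and c are both available; b is listed earlier → b.
Now c and d have their prerequisites met. c is listed earlier, so c next.
d is the only step now ready → d.

a b c d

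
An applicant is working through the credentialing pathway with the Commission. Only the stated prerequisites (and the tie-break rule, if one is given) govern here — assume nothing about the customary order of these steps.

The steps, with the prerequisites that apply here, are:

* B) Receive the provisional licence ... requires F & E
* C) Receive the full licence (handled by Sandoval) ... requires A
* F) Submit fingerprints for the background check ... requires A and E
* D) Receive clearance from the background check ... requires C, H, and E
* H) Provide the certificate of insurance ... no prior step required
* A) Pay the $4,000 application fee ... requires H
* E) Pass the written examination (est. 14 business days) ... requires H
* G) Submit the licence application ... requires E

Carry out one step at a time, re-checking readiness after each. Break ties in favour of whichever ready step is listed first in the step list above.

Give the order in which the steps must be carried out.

H, A, C, E, F, B, D, G

H is the only step with nothing outstanding, so it goes first.
A and E are both available; A is listed earlier → A.
C now also ready, so the ready set is {C, E}; C is listed earlier → C.
Next only E has its prerequisites met → E.
Ready: F, D and G. F is listed earlier → F.
B, D and G are all available; B is listed earlier → B.
D and G are both available; D is listed earlier → D.
G needed E, now all done → G.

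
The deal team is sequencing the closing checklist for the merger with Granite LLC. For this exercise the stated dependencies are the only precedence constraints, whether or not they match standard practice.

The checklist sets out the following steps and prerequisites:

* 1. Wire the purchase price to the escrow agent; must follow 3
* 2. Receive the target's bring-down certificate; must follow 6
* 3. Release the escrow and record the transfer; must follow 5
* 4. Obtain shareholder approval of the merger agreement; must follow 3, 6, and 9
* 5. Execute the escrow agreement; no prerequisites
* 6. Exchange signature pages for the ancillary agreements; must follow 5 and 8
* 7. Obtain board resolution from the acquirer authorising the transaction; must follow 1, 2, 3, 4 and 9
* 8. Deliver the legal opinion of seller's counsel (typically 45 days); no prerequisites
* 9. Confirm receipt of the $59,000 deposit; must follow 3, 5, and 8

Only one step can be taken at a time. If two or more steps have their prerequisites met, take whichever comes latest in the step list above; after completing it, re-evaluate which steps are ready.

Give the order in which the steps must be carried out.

8, 5, 6, 3, 9, 4, 2, 1, 7

Nothing is required for 8 and 5. 8 is listed later → 8 first.
That leaves 5 as the only ready step → 5.
Ready: 6 and 3. 6 is listed later → 6.
2 now also ready, so the ready set is {3, 2}; 3 is listed later → 3.
9 and 1 now also ready, so the ready set is {9, 2, 1}; 9 is listed later → 9.
4 now also ready, so the ready set is {4, 2, 1}; 4 is listed later → 4.
Ready: 2 and 1. 2 is listed later → 2.
1 needed 3, now all done → 1.
That leaves 7 as the only ready step → 7.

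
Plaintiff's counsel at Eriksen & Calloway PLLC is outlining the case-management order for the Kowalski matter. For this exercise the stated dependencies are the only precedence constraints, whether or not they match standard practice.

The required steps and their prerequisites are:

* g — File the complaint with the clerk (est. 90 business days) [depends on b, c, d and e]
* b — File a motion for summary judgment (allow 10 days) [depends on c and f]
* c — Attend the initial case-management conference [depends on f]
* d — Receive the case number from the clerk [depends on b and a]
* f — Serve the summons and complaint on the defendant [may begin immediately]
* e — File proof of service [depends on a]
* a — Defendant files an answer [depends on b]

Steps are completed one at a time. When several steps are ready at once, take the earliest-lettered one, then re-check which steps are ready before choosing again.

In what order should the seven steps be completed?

f, c, b, a, d, e, g

f is the only step with nothing outstanding, so it goes first.
c needed f, now all done → c.
That leaves b as the only ready step → b.
Next only a has its prerequisites met → a.
d and e are both available; d has the earlier label → d.
That leaves e as the only ready step → e.
g needed b, c, d and e, now all done → g.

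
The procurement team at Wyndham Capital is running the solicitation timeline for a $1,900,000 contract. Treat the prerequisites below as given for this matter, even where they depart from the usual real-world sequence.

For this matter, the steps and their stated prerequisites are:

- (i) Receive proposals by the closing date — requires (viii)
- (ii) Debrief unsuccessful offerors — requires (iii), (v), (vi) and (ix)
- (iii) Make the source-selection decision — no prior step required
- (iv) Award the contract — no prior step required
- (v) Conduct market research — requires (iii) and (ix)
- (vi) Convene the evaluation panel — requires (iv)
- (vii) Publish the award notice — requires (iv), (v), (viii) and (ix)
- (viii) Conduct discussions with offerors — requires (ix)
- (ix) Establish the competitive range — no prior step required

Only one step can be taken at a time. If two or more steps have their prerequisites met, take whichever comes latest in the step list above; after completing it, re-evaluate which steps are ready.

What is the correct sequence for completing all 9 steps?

Nothing is required for (ix), (iv) and (iii). (ix) is listed later → (ix) first.
Ready: (viii), (iv) and (iii). (viii) is listed later → (viii).
Now (iv), (iii) and (i) have their prerequisites met. (iv) is listed later, so (iv) next.
Ready: (vi), (iii) and (i). (vi) is listed later → (vi).
Now (iii) and (i) have their prerequisites met. (iii) is listed later, so (iii) next.
(v) now also ready, so the ready set is {(v), (i)}; (v) is listed later → (v).
Ready: (vii), (ii) and (i). (vii) is listed later → (vii).
Now (ii) and (i) have their prerequisites met. (ii) is listed later, so (ii) next.
Next only (i) has its prerequisites met → (i).

(ix), (viii), (iv), (vi), (iii), (v), (vii), (ii), (i)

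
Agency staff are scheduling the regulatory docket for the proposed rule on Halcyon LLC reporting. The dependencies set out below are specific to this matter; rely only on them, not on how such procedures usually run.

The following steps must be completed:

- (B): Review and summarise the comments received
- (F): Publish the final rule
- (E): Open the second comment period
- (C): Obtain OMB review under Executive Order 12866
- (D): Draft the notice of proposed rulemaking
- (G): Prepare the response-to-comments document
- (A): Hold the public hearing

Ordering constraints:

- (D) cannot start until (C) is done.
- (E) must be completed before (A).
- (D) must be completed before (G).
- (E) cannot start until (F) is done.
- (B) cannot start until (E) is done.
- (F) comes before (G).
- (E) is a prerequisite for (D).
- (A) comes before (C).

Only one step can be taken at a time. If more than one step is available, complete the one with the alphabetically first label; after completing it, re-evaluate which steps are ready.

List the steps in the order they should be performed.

Only (F) has no prerequisites, so it is first.
(E) is the only step now ready → (E).
(A) and (B) are both available; (A) has the earlier label → (A).
Ready: (B) and (C). (B) has the earlier label → (B).
(C) needed (A), now all done → (C).
Next only (D) has its prerequisites met → (D).
(G) is the only step now ready → (G).

(F), (E), (A), (B), (C), (D), (G)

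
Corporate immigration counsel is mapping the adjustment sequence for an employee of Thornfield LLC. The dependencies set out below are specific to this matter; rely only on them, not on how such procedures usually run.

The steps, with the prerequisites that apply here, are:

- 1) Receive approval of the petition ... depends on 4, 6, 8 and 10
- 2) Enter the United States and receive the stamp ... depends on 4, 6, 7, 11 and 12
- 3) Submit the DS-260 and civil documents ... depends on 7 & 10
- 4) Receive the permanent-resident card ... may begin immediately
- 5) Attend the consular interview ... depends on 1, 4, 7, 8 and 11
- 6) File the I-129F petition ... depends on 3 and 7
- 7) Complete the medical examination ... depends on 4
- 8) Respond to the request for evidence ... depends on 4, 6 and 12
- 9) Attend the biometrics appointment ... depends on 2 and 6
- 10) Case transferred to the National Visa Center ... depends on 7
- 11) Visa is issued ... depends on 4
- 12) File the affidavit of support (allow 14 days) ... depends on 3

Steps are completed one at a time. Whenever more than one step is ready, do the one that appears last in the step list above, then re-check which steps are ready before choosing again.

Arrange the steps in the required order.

4 has no prerequisites → 4 first.
Now 11 and 7 have their prerequisites met. 11 is listed later, so 11 next.
7 needed 4, now all done → 7.
That leaves 10 as the only ready step → 10.
3 needed 10 and 7, now all done → 3.
Ready: 12 and 6. 12 is listed later → 12.
6 needed 7 and 3, now all done → 6.
8 and 2 are both available; 8 is listed later → 8.
1 now also ready, so the ready set is {2, 1}; 2 is listed later → 2.
9 now also ready, so the ready set is {9, 1}; 9 is listed later → 9.
That leaves 1 as the only ready step → 1.
5 needed 11, 8, 7, 4 and 1, now all done → 5.

4, 11, 7, 10, 3, 12, 6, 8, 2, 9, 1, 5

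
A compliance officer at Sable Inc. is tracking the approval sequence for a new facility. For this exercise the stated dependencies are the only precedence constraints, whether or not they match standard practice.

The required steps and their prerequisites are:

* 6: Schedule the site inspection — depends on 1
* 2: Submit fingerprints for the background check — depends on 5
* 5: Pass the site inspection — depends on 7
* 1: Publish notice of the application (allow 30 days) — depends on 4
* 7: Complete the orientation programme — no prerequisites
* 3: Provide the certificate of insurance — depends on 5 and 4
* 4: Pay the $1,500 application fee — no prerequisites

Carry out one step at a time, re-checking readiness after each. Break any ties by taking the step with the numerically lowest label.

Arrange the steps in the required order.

Nothing is required for 4 and 7. 4 has the earlier label → 4 first.
1 now also ready, so the ready set is {1, 7}; 1 has the earlier label → 1.
6 now also ready, so the ready set is {6, 7}; 6 has the earlier label → 6.
Next only 7 has its prerequisites met → 7.
5 needed 7, now all done → 5.
Ready: 2 and 3. 2 has the earlier label → 2.
Next only 3 has its prerequisites met → 3.

4 → 1 → 6 → 7 → 5 → 2 → 3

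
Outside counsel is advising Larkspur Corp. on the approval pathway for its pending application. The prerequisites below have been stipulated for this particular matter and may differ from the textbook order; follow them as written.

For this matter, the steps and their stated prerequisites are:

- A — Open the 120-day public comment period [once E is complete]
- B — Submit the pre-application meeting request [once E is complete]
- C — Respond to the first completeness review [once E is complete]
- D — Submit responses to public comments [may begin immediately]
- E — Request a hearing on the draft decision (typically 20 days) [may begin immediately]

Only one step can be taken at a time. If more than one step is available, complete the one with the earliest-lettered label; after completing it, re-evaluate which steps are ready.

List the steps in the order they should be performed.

D and E have no prerequisites; D has the earlier label, so D is first.
E is the only step now ready → E.
Ready: A, B and C. A has the earlier label → A.
B and C are both available; B has the earlier label → B.
That leaves C as the only ready step → C.

D E A B C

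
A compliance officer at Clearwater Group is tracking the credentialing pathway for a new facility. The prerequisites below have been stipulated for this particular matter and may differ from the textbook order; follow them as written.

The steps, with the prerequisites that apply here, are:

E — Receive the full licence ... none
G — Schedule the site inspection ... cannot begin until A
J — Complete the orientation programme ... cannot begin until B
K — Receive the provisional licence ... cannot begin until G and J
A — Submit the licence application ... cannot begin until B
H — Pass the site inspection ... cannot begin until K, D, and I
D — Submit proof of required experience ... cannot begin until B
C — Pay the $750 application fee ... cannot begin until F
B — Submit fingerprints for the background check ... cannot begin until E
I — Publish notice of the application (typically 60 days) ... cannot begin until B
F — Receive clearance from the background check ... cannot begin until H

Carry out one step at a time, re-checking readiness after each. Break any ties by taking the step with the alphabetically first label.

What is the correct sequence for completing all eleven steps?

E B A D G I J K H F C

E has no prerequisites → E first.
B needed E, now all done → B.
Ready: A, D, I and J. A has the earlier label → A.
G now also ready, so the ready set is {D, G, I, J}; D has the earlier label → D.
Ready: G, I and J. G has the earlier label → G.
I and J are both available; I has the earlier label → I.
That leaves J as the only ready step → J.
K needed G and J, now all done → K.
H needed D, I and K, now all done → H.
F needed H, now all done → F.
That leaves C as the only ready step → C.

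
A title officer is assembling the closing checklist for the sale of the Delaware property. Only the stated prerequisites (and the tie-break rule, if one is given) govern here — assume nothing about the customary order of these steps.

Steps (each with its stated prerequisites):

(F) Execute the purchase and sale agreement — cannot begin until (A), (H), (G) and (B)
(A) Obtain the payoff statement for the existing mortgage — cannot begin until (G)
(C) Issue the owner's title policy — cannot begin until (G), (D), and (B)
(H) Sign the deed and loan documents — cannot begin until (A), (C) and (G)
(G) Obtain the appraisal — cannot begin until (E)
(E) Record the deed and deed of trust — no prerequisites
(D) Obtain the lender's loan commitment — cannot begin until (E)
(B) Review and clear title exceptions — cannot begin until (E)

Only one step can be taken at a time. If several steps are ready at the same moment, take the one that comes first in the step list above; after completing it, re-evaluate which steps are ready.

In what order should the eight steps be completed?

(E) (G) (A) (D) (B) (C) (H) (F)

Only (E) has no prerequisites, so it is first.
Now (G), (D) and (B) have their prerequisites met. (G) is listed earlier, so (G) next.
(A), (D) and (B) are all available; (A) is listed earlier → (A).
Now (D) and (B) have their prerequisites met. (D) is listed earlier, so (D) next.
(B) is the only step now ready → (B).
(C) needed (G), (D) and (B), now all done → (C).
(H) is the only step now ready → (H).
That leaves (F) as the only ready step → (F).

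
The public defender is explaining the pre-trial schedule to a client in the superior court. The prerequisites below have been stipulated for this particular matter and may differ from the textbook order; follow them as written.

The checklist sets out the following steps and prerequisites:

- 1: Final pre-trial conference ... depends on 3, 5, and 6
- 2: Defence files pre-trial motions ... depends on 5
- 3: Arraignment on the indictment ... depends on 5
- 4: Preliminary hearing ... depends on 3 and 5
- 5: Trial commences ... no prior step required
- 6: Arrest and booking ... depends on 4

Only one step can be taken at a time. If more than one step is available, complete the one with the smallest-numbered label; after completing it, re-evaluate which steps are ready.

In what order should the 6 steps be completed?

5 has no prerequisites → 5 first.
2 and 3 are both available; 2 has the earlier label → 2.
3 needed 5, now all done → 3.
4 is the only step now ready → 4.
6 needed 4, now all done → 6.
1 is the only step now ready → 1.

5 → 2 → 3 → 4 → 6 → 1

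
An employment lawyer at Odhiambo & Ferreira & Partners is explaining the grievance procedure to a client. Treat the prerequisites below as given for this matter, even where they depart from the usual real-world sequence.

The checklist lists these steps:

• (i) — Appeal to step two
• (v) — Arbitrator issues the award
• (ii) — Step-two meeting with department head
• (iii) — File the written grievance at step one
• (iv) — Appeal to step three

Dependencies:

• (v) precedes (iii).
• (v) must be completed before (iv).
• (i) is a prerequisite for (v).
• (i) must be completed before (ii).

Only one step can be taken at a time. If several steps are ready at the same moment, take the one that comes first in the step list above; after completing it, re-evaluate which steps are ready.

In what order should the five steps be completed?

Only (i) has no prerequisites, so it is first.
Now (v) and (ii) have their prerequisites met. (v) is listed earlier, so (v) next.
(iii) and (iv) now also ready, so the ready set is {(ii), (iii), (iv)}; (ii) is listed earlier → (ii).
Now (iii) and (iv) have their prerequisites met. (iii) is listed earlier, so (iii) next.
That leaves (iv) as the only ready step → (iv).

(i), (v), (ii), (iii), (iv)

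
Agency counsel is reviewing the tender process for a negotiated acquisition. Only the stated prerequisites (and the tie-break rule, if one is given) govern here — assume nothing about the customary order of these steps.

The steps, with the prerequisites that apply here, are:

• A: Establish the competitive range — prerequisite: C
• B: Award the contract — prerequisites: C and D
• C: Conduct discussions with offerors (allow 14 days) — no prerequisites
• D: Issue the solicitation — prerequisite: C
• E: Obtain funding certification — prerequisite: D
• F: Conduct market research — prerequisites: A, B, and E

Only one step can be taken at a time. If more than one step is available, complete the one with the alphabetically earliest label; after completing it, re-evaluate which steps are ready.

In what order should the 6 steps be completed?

C → A → D → B → E → F

C is the only step with nothing outstanding, so it goes first.
Ready: A and D. A has the earlier label → A.
D is the only step now ready → D.
Ready: B and E. B has the earlier label → B.
Next only E has its prerequisites met → E.
That leaves F as the only ready step → F.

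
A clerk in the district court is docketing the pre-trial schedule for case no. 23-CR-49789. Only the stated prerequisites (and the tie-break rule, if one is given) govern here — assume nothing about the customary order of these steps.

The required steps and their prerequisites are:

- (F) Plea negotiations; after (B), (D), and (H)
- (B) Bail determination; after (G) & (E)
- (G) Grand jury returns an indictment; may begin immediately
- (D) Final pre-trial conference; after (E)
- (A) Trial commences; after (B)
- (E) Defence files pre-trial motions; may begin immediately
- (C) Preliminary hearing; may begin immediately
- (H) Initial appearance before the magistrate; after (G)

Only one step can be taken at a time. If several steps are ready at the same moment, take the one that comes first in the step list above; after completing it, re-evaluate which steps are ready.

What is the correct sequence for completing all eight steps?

(G), (E), (B), (D), (A), (C), (H), (F)

(G), (E) and (C) have no prerequisites; (G) is listed earlier, so (G) is first.
(H) now also ready, so the ready set is {(E), (C), (H)}; (E) is listed earlier → (E).
(B) and (D) now also ready, so the ready set is {(B), (D), (C), (H)}; (B) is listed earlier → (B).
Ready: (D), (A), (C) and (H). (D) is listed earlier → (D).
(A), (C) and (H) are all available; (A) is listed earlier → (A).
Now (C) and (H) have their prerequisites met. (C) is listed earlier, so (C) next.
Next only (H) has its prerequisites met → (H).
That leaves (F) as the only ready step → (F).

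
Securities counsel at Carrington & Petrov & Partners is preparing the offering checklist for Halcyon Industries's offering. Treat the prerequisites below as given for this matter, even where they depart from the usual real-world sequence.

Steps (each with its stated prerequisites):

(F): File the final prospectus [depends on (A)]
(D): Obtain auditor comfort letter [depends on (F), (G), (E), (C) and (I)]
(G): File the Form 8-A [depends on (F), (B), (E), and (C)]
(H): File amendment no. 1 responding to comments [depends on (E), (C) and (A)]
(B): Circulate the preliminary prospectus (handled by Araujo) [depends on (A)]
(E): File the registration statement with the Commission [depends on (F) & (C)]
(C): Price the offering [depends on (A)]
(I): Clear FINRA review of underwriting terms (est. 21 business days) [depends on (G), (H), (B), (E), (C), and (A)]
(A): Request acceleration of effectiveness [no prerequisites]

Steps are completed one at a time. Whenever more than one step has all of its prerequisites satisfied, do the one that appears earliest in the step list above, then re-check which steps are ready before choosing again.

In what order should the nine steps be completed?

(A) is the only step with nothing outstanding, so it goes first.
Now (F), (B) and (C) have their prerequisites met. (F) is listed earlier, so (F) next.
(B) and (C) are both available; (B) is listed earlier → (B).
That leaves (C) as the only ready step → (C).
(E) is the only step now ready → (E).
Now (G) and (H) have their prerequisites met. (G) is listed earlier, so (G) next.
Next only (H) has its prerequisites met → (H).
(I) needed (G), (H), (B), (E), (C) and (A), now all done → (I).
(D) is the only step now ready → (D).

(A) (F) (B) (C) (E) (G) (H) (I) (D)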